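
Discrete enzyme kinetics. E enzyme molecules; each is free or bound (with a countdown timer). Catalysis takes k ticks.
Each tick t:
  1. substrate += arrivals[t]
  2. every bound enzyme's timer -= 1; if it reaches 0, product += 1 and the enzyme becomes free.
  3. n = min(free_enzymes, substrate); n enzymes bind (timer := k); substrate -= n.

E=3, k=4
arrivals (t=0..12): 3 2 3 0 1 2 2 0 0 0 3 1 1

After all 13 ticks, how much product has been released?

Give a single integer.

Answer: 9

Derivation:
t=0: arr=3 -> substrate=0 bound=3 product=0
t=1: arr=2 -> substrate=2 bound=3 product=0
t=2: arr=3 -> substrate=5 bound=3 product=0
t=3: arr=0 -> substrate=5 bound=3 product=0
t=4: arr=1 -> substrate=3 bound=3 product=3
t=5: arr=2 -> substrate=5 bound=3 product=3
t=6: arr=2 -> substrate=7 bound=3 product=3
t=7: arr=0 -> substrate=7 bound=3 product=3
t=8: arr=0 -> substrate=4 bound=3 product=6
t=9: arr=0 -> substrate=4 bound=3 product=6
t=10: arr=3 -> substrate=7 bound=3 product=6
t=11: arr=1 -> substrate=8 bound=3 product=6
t=12: arr=1 -> substrate=6 bound=3 product=9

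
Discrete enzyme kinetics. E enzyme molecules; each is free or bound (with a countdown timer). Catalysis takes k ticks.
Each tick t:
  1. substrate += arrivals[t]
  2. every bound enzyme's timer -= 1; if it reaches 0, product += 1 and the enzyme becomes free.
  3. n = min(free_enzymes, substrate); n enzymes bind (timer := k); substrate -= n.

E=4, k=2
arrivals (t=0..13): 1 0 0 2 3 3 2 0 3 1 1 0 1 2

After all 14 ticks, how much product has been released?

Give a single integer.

t=0: arr=1 -> substrate=0 bound=1 product=0
t=1: arr=0 -> substrate=0 bound=1 product=0
t=2: arr=0 -> substrate=0 bound=0 product=1
t=3: arr=2 -> substrate=0 bound=2 product=1
t=4: arr=3 -> substrate=1 bound=4 product=1
t=5: arr=3 -> substrate=2 bound=4 product=3
t=6: arr=2 -> substrate=2 bound=4 product=5
t=7: arr=0 -> substrate=0 bound=4 product=7
t=8: arr=3 -> substrate=1 bound=4 product=9
t=9: arr=1 -> substrate=0 bound=4 product=11
t=10: arr=1 -> substrate=0 bound=3 product=13
t=11: arr=0 -> substrate=0 bound=1 product=15
t=12: arr=1 -> substrate=0 bound=1 product=16
t=13: arr=2 -> substrate=0 bound=3 product=16

Answer: 16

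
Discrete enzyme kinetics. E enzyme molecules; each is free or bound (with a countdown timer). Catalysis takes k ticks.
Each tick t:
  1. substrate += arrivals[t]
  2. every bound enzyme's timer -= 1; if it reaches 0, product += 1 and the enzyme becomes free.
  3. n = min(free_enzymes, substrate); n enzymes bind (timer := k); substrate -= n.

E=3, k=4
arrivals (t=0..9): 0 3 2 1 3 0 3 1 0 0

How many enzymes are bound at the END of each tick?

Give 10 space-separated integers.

t=0: arr=0 -> substrate=0 bound=0 product=0
t=1: arr=3 -> substrate=0 bound=3 product=0
t=2: arr=2 -> substrate=2 bound=3 product=0
t=3: arr=1 -> substrate=3 bound=3 product=0
t=4: arr=3 -> substrate=6 bound=3 product=0
t=5: arr=0 -> substrate=3 bound=3 product=3
t=6: arr=3 -> substrate=6 bound=3 product=3
t=7: arr=1 -> substrate=7 bound=3 product=3
t=8: arr=0 -> substrate=7 bound=3 product=3
t=9: arr=0 -> substrate=4 bound=3 product=6

Answer: 0 3 3 3 3 3 3 3 3 3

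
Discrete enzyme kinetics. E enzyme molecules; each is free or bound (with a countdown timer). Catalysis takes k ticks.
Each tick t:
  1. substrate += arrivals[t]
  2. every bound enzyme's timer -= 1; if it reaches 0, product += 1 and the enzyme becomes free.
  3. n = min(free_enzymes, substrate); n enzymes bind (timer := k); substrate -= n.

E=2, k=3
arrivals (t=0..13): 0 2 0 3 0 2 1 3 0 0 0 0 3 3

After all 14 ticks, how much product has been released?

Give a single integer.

t=0: arr=0 -> substrate=0 bound=0 product=0
t=1: arr=2 -> substrate=0 bound=2 product=0
t=2: arr=0 -> substrate=0 bound=2 product=0
t=3: arr=3 -> substrate=3 bound=2 product=0
t=4: arr=0 -> substrate=1 bound=2 product=2
t=5: arr=2 -> substrate=3 bound=2 product=2
t=6: arr=1 -> substrate=4 bound=2 product=2
t=7: arr=3 -> substrate=5 bound=2 product=4
t=8: arr=0 -> substrate=5 bound=2 product=4
t=9: arr=0 -> substrate=5 bound=2 product=4
t=10: arr=0 -> substrate=3 bound=2 product=6
t=11: arr=0 -> substrate=3 bound=2 product=6
t=12: arr=3 -> substrate=6 bound=2 product=6
t=13: arr=3 -> substrate=7 bound=2 product=8

Answer: 8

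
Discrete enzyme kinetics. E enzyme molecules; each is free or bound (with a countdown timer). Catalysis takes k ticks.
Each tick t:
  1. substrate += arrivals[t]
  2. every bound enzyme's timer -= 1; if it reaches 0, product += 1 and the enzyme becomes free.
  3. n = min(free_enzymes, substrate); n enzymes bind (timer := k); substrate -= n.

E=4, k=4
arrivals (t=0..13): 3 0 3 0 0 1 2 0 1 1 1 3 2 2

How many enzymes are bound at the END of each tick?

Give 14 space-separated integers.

t=0: arr=3 -> substrate=0 bound=3 product=0
t=1: arr=0 -> substrate=0 bound=3 product=0
t=2: arr=3 -> substrate=2 bound=4 product=0
t=3: arr=0 -> substrate=2 bound=4 product=0
t=4: arr=0 -> substrate=0 bound=3 product=3
t=5: arr=1 -> substrate=0 bound=4 product=3
t=6: arr=2 -> substrate=1 bound=4 product=4
t=7: arr=0 -> substrate=1 bound=4 product=4
t=8: arr=1 -> substrate=0 bound=4 product=6
t=9: arr=1 -> substrate=0 bound=4 product=7
t=10: arr=1 -> substrate=0 bound=4 product=8
t=11: arr=3 -> substrate=3 bound=4 product=8
t=12: arr=2 -> substrate=3 bound=4 product=10
t=13: arr=2 -> substrate=4 bound=4 product=11

Answer: 3 3 4 4 3 4 4 4 4 4 4 4 4 4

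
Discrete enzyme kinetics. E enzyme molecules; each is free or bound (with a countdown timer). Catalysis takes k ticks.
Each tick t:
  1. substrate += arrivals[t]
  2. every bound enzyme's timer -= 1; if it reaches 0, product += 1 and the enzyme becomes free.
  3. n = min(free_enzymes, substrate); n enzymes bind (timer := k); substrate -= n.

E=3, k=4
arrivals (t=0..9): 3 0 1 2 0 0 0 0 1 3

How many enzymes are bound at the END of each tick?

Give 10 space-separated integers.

t=0: arr=3 -> substrate=0 bound=3 product=0
t=1: arr=0 -> substrate=0 bound=3 product=0
t=2: arr=1 -> substrate=1 bound=3 product=0
t=3: arr=2 -> substrate=3 bound=3 product=0
t=4: arr=0 -> substrate=0 bound=3 product=3
t=5: arr=0 -> substrate=0 bound=3 product=3
t=6: arr=0 -> substrate=0 bound=3 product=3
t=7: arr=0 -> substrate=0 bound=3 product=3
t=8: arr=1 -> substrate=0 bound=1 product=6
t=9: arr=3 -> substrate=1 bound=3 product=6

Answer: 3 3 3 3 3 3 3 3 1 3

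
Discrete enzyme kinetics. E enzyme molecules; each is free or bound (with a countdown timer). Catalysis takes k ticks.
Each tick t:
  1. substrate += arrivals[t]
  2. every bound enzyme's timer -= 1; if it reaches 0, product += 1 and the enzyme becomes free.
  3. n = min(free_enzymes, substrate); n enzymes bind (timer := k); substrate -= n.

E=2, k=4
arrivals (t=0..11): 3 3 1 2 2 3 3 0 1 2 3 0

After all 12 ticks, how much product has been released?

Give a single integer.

t=0: arr=3 -> substrate=1 bound=2 product=0
t=1: arr=3 -> substrate=4 bound=2 product=0
t=2: arr=1 -> substrate=5 bound=2 product=0
t=3: arr=2 -> substrate=7 bound=2 product=0
t=4: arr=2 -> substrate=7 bound=2 product=2
t=5: arr=3 -> substrate=10 bound=2 product=2
t=6: arr=3 -> substrate=13 bound=2 product=2
t=7: arr=0 -> substrate=13 bound=2 product=2
t=8: arr=1 -> substrate=12 bound=2 product=4
t=9: arr=2 -> substrate=14 bound=2 product=4
t=10: arr=3 -> substrate=17 bound=2 product=4
t=11: arr=0 -> substrate=17 bound=2 product=4

Answer: 4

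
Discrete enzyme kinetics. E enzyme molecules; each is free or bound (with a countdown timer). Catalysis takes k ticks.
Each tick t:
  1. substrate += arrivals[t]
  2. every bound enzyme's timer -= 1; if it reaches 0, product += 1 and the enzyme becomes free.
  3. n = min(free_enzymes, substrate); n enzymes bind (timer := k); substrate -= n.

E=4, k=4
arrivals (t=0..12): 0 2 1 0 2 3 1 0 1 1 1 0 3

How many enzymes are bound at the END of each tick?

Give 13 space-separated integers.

t=0: arr=0 -> substrate=0 bound=0 product=0
t=1: arr=2 -> substrate=0 bound=2 product=0
t=2: arr=1 -> substrate=0 bound=3 product=0
t=3: arr=0 -> substrate=0 bound=3 product=0
t=4: arr=2 -> substrate=1 bound=4 product=0
t=5: arr=3 -> substrate=2 bound=4 product=2
t=6: arr=1 -> substrate=2 bound=4 product=3
t=7: arr=0 -> substrate=2 bound=4 product=3
t=8: arr=1 -> substrate=2 bound=4 product=4
t=9: arr=1 -> substrate=1 bound=4 product=6
t=10: arr=1 -> substrate=1 bound=4 product=7
t=11: arr=0 -> substrate=1 bound=4 product=7
t=12: arr=3 -> substrate=3 bound=4 product=8

Answer: 0 2 3 3 4 4 4 4 4 4 4 4 4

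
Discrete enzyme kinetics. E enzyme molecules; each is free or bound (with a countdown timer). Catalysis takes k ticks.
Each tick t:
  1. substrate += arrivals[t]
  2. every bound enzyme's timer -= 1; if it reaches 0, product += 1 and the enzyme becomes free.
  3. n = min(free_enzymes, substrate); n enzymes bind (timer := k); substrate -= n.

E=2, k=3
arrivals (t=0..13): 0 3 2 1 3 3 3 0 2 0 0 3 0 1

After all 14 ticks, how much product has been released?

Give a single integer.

Answer: 8

Derivation:
t=0: arr=0 -> substrate=0 bound=0 product=0
t=1: arr=3 -> substrate=1 bound=2 product=0
t=2: arr=2 -> substrate=3 bound=2 product=0
t=3: arr=1 -> substrate=4 bound=2 product=0
t=4: arr=3 -> substrate=5 bound=2 product=2
t=5: arr=3 -> substrate=8 bound=2 product=2
t=6: arr=3 -> substrate=11 bound=2 product=2
t=7: arr=0 -> substrate=9 bound=2 product=4
t=8: arr=2 -> substrate=11 bound=2 product=4
t=9: arr=0 -> substrate=11 bound=2 product=4
t=10: arr=0 -> substrate=9 bound=2 product=6
t=11: arr=3 -> substrate=12 bound=2 product=6
t=12: arr=0 -> substrate=12 bound=2 product=6
t=13: arr=1 -> substrate=11 bound=2 product=8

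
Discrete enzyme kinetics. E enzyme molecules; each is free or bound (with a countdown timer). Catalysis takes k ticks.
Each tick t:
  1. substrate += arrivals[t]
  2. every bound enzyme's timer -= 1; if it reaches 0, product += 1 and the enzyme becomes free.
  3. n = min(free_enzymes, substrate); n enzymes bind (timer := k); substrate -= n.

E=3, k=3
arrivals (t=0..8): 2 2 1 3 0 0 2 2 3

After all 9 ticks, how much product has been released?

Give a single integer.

t=0: arr=2 -> substrate=0 bound=2 product=0
t=1: arr=2 -> substrate=1 bound=3 product=0
t=2: arr=1 -> substrate=2 bound=3 product=0
t=3: arr=3 -> substrate=3 bound=3 product=2
t=4: arr=0 -> substrate=2 bound=3 product=3
t=5: arr=0 -> substrate=2 bound=3 product=3
t=6: arr=2 -> substrate=2 bound=3 product=5
t=7: arr=2 -> substrate=3 bound=3 product=6
t=8: arr=3 -> substrate=6 bound=3 product=6

Answer: 6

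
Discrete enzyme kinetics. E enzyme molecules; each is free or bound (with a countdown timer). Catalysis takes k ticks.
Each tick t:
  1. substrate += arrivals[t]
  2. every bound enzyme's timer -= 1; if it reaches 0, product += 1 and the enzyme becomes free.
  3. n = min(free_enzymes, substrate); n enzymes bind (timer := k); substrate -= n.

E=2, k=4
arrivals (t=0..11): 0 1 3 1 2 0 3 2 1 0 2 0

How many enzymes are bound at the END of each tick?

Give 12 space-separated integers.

t=0: arr=0 -> substrate=0 bound=0 product=0
t=1: arr=1 -> substrate=0 bound=1 product=0
t=2: arr=3 -> substrate=2 bound=2 product=0
t=3: arr=1 -> substrate=3 bound=2 product=0
t=4: arr=2 -> substrate=5 bound=2 product=0
t=5: arr=0 -> substrate=4 bound=2 product=1
t=6: arr=3 -> substrate=6 bound=2 product=2
t=7: arr=2 -> substrate=8 bound=2 product=2
t=8: arr=1 -> substrate=9 bound=2 product=2
t=9: arr=0 -> substrate=8 bound=2 product=3
t=10: arr=2 -> substrate=9 bound=2 product=4
t=11: arr=0 -> substrate=9 bound=2 product=4

Answer: 0 1 2 2 2 2 2 2 2 2 2 2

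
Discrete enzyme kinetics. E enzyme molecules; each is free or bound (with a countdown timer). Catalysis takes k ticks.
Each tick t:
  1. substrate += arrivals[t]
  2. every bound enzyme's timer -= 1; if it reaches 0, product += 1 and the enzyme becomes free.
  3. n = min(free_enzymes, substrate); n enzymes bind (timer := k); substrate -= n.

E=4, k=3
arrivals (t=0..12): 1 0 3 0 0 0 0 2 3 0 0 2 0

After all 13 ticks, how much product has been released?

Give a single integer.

Answer: 8

Derivation:
t=0: arr=1 -> substrate=0 bound=1 product=0
t=1: arr=0 -> substrate=0 bound=1 product=0
t=2: arr=3 -> substrate=0 bound=4 product=0
t=3: arr=0 -> substrate=0 bound=3 product=1
t=4: arr=0 -> substrate=0 bound=3 product=1
t=5: arr=0 -> substrate=0 bound=0 product=4
t=6: arr=0 -> substrate=0 bound=0 product=4
t=7: arr=2 -> substrate=0 bound=2 product=4
t=8: arr=3 -> substrate=1 bound=4 product=4
t=9: arr=0 -> substrate=1 bound=4 product=4
t=10: arr=0 -> substrate=0 bound=3 product=6
t=11: arr=2 -> substrate=0 bound=3 product=8
t=12: arr=0 -> substrate=0 bound=3 product=8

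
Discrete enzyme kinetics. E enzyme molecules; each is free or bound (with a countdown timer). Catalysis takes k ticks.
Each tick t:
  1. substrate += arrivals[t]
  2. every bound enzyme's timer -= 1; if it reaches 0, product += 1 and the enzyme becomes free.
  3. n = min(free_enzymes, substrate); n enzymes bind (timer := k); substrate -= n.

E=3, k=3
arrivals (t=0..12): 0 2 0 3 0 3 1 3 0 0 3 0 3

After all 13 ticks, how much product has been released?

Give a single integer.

t=0: arr=0 -> substrate=0 bound=0 product=0
t=1: arr=2 -> substrate=0 bound=2 product=0
t=2: arr=0 -> substrate=0 bound=2 product=0
t=3: arr=3 -> substrate=2 bound=3 product=0
t=4: arr=0 -> substrate=0 bound=3 product=2
t=5: arr=3 -> substrate=3 bound=3 product=2
t=6: arr=1 -> substrate=3 bound=3 product=3
t=7: arr=3 -> substrate=4 bound=3 product=5
t=8: arr=0 -> substrate=4 bound=3 product=5
t=9: arr=0 -> substrate=3 bound=3 product=6
t=10: arr=3 -> substrate=4 bound=3 product=8
t=11: arr=0 -> substrate=4 bound=3 product=8
t=12: arr=3 -> substrate=6 bound=3 product=9

Answer: 9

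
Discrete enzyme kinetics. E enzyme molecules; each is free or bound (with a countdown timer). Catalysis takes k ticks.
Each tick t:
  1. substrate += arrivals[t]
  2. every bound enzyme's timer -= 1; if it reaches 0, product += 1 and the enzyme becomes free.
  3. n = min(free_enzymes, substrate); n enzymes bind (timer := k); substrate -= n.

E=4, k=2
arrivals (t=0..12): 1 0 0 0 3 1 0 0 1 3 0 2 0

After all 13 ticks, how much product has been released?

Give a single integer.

Answer: 9

Derivation:
t=0: arr=1 -> substrate=0 bound=1 product=0
t=1: arr=0 -> substrate=0 bound=1 product=0
t=2: arr=0 -> substrate=0 bound=0 product=1
t=3: arr=0 -> substrate=0 bound=0 product=1
t=4: arr=3 -> substrate=0 bound=3 product=1
t=5: arr=1 -> substrate=0 bound=4 product=1
t=6: arr=0 -> substrate=0 bound=1 product=4
t=7: arr=0 -> substrate=0 bound=0 product=5
t=8: arr=1 -> substrate=0 bound=1 product=5
t=9: arr=3 -> substrate=0 bound=4 product=5
t=10: arr=0 -> substrate=0 bound=3 product=6
t=11: arr=2 -> substrate=0 bound=2 product=9
t=12: arr=0 -> substrate=0 bound=2 product=9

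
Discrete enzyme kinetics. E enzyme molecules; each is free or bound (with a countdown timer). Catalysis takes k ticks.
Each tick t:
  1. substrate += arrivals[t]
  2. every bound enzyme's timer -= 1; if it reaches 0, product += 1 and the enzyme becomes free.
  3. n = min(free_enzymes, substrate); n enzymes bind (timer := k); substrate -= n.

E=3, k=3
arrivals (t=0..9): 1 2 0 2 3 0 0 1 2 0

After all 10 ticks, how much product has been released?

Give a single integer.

t=0: arr=1 -> substrate=0 bound=1 product=0
t=1: arr=2 -> substrate=0 bound=3 product=0
t=2: arr=0 -> substrate=0 bound=3 product=0
t=3: arr=2 -> substrate=1 bound=3 product=1
t=4: arr=3 -> substrate=2 bound=3 product=3
t=5: arr=0 -> substrate=2 bound=3 product=3
t=6: arr=0 -> substrate=1 bound=3 product=4
t=7: arr=1 -> substrate=0 bound=3 product=6
t=8: arr=2 -> substrate=2 bound=3 product=6
t=9: arr=0 -> substrate=1 bound=3 product=7

Answer: 7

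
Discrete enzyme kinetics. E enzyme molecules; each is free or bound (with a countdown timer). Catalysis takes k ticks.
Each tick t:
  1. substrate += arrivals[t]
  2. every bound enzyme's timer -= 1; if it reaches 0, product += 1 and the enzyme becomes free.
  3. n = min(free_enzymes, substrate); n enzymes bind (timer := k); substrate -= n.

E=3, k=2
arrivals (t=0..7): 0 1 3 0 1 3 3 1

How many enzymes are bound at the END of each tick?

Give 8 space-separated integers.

Answer: 0 1 3 3 2 3 3 3

Derivation:
t=0: arr=0 -> substrate=0 bound=0 product=0
t=1: arr=1 -> substrate=0 bound=1 product=0
t=2: arr=3 -> substrate=1 bound=3 product=0
t=3: arr=0 -> substrate=0 bound=3 product=1
t=4: arr=1 -> substrate=0 bound=2 product=3
t=5: arr=3 -> substrate=1 bound=3 product=4
t=6: arr=3 -> substrate=3 bound=3 product=5
t=7: arr=1 -> substrate=2 bound=3 product=7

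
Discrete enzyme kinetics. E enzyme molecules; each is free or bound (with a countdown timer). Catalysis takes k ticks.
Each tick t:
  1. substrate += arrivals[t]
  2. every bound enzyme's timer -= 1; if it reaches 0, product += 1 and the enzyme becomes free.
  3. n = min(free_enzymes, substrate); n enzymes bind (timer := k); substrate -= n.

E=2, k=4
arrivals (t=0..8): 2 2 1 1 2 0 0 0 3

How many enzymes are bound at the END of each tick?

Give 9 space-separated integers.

t=0: arr=2 -> substrate=0 bound=2 product=0
t=1: arr=2 -> substrate=2 bound=2 product=0
t=2: arr=1 -> substrate=3 bound=2 product=0
t=3: arr=1 -> substrate=4 bound=2 product=0
t=4: arr=2 -> substrate=4 bound=2 product=2
t=5: arr=0 -> substrate=4 bound=2 product=2
t=6: arr=0 -> substrate=4 bound=2 product=2
t=7: arr=0 -> substrate=4 bound=2 product=2
t=8: arr=3 -> substrate=5 bound=2 product=4

Answer: 2 2 2 2 2 2 2 2 2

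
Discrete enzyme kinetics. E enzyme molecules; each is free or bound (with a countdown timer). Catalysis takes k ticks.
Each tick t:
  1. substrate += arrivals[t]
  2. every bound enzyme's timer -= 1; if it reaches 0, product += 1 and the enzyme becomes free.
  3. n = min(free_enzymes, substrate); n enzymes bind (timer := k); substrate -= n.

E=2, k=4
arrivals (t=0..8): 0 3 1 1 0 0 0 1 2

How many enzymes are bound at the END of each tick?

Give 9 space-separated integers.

Answer: 0 2 2 2 2 2 2 2 2

Derivation:
t=0: arr=0 -> substrate=0 bound=0 product=0
t=1: arr=3 -> substrate=1 bound=2 product=0
t=2: arr=1 -> substrate=2 bound=2 product=0
t=3: arr=1 -> substrate=3 bound=2 product=0
t=4: arr=0 -> substrate=3 bound=2 product=0
t=5: arr=0 -> substrate=1 bound=2 product=2
t=6: arr=0 -> substrate=1 bound=2 product=2
t=7: arr=1 -> substrate=2 bound=2 product=2
t=8: arr=2 -> substrate=4 bound=2 product=2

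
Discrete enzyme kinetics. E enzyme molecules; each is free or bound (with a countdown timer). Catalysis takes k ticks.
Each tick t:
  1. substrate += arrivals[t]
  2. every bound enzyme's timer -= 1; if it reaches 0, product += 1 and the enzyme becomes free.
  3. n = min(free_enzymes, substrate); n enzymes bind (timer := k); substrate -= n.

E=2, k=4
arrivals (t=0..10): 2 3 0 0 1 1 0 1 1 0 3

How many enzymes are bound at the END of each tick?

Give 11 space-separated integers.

Answer: 2 2 2 2 2 2 2 2 2 2 2

Derivation:
t=0: arr=2 -> substrate=0 bound=2 product=0
t=1: arr=3 -> substrate=3 bound=2 product=0
t=2: arr=0 -> substrate=3 bound=2 product=0
t=3: arr=0 -> substrate=3 bound=2 product=0
t=4: arr=1 -> substrate=2 bound=2 product=2
t=5: arr=1 -> substrate=3 bound=2 product=2
t=6: arr=0 -> substrate=3 bound=2 product=2
t=7: arr=1 -> substrate=4 bound=2 product=2
t=8: arr=1 -> substrate=3 bound=2 product=4
t=9: arr=0 -> substrate=3 bound=2 product=4
t=10: arr=3 -> substrate=6 bound=2 product=4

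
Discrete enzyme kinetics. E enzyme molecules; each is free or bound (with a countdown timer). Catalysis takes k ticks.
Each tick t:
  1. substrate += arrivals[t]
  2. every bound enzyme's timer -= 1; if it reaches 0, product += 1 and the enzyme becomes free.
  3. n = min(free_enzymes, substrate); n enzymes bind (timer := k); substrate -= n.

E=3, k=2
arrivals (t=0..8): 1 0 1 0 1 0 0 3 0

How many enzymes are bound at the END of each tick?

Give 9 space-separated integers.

Answer: 1 1 1 1 1 1 0 3 3

Derivation:
t=0: arr=1 -> substrate=0 bound=1 product=0
t=1: arr=0 -> substrate=0 bound=1 product=0
t=2: arr=1 -> substrate=0 bound=1 product=1
t=3: arr=0 -> substrate=0 bound=1 product=1
t=4: arr=1 -> substrate=0 bound=1 product=2
t=5: arr=0 -> substrate=0 bound=1 product=2
t=6: arr=0 -> substrate=0 bound=0 product=3
t=7: arr=3 -> substrate=0 bound=3 product=3
t=8: arr=0 -> substrate=0 bound=3 product=3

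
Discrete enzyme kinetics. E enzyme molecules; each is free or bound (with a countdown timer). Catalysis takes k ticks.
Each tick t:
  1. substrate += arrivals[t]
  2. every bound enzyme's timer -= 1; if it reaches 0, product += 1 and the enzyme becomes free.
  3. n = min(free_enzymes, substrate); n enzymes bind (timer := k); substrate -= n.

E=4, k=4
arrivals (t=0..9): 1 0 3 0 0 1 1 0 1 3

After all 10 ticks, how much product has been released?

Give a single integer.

t=0: arr=1 -> substrate=0 bound=1 product=0
t=1: arr=0 -> substrate=0 bound=1 product=0
t=2: arr=3 -> substrate=0 bound=4 product=0
t=3: arr=0 -> substrate=0 bound=4 product=0
t=4: arr=0 -> substrate=0 bound=3 product=1
t=5: arr=1 -> substrate=0 bound=4 product=1
t=6: arr=1 -> substrate=0 bound=2 product=4
t=7: arr=0 -> substrate=0 bound=2 product=4
t=8: arr=1 -> substrate=0 bound=3 product=4
t=9: arr=3 -> substrate=1 bound=4 product=5

Answer: 5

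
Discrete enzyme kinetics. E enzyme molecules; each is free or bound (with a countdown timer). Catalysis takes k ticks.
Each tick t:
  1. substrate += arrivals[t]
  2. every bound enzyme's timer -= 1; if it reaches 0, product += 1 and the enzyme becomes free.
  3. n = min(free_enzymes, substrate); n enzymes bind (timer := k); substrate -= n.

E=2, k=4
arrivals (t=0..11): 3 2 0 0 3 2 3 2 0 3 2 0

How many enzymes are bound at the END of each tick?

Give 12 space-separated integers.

Answer: 2 2 2 2 2 2 2 2 2 2 2 2

Derivation:
t=0: arr=3 -> substrate=1 bound=2 product=0
t=1: arr=2 -> substrate=3 bound=2 product=0
t=2: arr=0 -> substrate=3 bound=2 product=0
t=3: arr=0 -> substrate=3 bound=2 product=0
t=4: arr=3 -> substrate=4 bound=2 product=2
t=5: arr=2 -> substrate=6 bound=2 product=2
t=6: arr=3 -> substrate=9 bound=2 product=2
t=7: arr=2 -> substrate=11 bound=2 product=2
t=8: arr=0 -> substrate=9 bound=2 product=4
t=9: arr=3 -> substrate=12 bound=2 product=4
t=10: arr=2 -> substrate=14 bound=2 product=4
t=11: arr=0 -> substrate=14 bound=2 product=4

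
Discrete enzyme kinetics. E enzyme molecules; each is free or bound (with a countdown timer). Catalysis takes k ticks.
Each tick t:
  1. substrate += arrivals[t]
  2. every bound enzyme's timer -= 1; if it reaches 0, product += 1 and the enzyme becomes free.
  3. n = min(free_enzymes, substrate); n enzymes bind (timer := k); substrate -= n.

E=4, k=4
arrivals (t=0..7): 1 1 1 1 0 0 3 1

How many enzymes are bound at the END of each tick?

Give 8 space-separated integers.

Answer: 1 2 3 4 3 2 4 4

Derivation:
t=0: arr=1 -> substrate=0 bound=1 product=0
t=1: arr=1 -> substrate=0 bound=2 product=0
t=2: arr=1 -> substrate=0 bound=3 product=0
t=3: arr=1 -> substrate=0 bound=4 product=0
t=4: arr=0 -> substrate=0 bound=3 product=1
t=5: arr=0 -> substrate=0 bound=2 product=2
t=6: arr=3 -> substrate=0 bound=4 product=3
t=7: arr=1 -> substrate=0 bound=4 product=4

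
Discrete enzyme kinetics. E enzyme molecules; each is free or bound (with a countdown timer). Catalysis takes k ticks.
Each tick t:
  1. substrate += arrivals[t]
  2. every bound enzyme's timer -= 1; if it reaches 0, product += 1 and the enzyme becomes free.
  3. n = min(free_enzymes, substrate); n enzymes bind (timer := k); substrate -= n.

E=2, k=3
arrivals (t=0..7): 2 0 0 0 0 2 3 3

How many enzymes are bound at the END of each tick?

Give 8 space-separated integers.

t=0: arr=2 -> substrate=0 bound=2 product=0
t=1: arr=0 -> substrate=0 bound=2 product=0
t=2: arr=0 -> substrate=0 bound=2 product=0
t=3: arr=0 -> substrate=0 bound=0 product=2
t=4: arr=0 -> substrate=0 bound=0 product=2
t=5: arr=2 -> substrate=0 bound=2 product=2
t=6: arr=3 -> substrate=3 bound=2 product=2
t=7: arr=3 -> substrate=6 bound=2 product=2

Answer: 2 2 2 0 0 2 2 2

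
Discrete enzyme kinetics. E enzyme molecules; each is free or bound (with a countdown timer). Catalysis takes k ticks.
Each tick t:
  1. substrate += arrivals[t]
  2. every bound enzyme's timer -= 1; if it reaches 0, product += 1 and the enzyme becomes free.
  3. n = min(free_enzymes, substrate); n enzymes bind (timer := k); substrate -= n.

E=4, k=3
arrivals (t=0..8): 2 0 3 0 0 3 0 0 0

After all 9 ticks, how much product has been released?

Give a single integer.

t=0: arr=2 -> substrate=0 bound=2 product=0
t=1: arr=0 -> substrate=0 bound=2 product=0
t=2: arr=3 -> substrate=1 bound=4 product=0
t=3: arr=0 -> substrate=0 bound=3 product=2
t=4: arr=0 -> substrate=0 bound=3 product=2
t=5: arr=3 -> substrate=0 bound=4 product=4
t=6: arr=0 -> substrate=0 bound=3 product=5
t=7: arr=0 -> substrate=0 bound=3 product=5
t=8: arr=0 -> substrate=0 bound=0 product=8

Answer: 8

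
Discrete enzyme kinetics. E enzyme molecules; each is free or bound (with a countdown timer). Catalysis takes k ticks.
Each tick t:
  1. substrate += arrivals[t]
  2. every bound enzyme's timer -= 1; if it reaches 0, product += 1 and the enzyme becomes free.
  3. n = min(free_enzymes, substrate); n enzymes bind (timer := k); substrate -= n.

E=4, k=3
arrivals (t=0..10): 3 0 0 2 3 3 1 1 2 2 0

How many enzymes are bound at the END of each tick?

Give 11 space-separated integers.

Answer: 3 3 3 2 4 4 4 4 4 4 4

Derivation:
t=0: arr=3 -> substrate=0 bound=3 product=0
t=1: arr=0 -> substrate=0 bound=3 product=0
t=2: arr=0 -> substrate=0 bound=3 product=0
t=3: arr=2 -> substrate=0 bound=2 product=3
t=4: arr=3 -> substrate=1 bound=4 product=3
t=5: arr=3 -> substrate=4 bound=4 product=3
t=6: arr=1 -> substrate=3 bound=4 product=5
t=7: arr=1 -> substrate=2 bound=4 product=7
t=8: arr=2 -> substrate=4 bound=4 product=7
t=9: arr=2 -> substrate=4 bound=4 product=9
t=10: arr=0 -> substrate=2 bound=4 product=11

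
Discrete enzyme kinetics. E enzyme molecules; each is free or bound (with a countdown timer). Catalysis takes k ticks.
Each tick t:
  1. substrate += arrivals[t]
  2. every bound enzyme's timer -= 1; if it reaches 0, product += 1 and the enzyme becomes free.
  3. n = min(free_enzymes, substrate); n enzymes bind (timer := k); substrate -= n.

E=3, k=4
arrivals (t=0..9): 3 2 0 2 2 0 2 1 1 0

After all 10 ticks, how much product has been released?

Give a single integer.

Answer: 6

Derivation:
t=0: arr=3 -> substrate=0 bound=3 product=0
t=1: arr=2 -> substrate=2 bound=3 product=0
t=2: arr=0 -> substrate=2 bound=3 product=0
t=3: arr=2 -> substrate=4 bound=3 product=0
t=4: arr=2 -> substrate=3 bound=3 product=3
t=5: arr=0 -> substrate=3 bound=3 product=3
t=6: arr=2 -> substrate=5 bound=3 product=3
t=7: arr=1 -> substrate=6 bound=3 product=3
t=8: arr=1 -> substrate=4 bound=3 product=6
t=9: arr=0 -> substrate=4 bound=3 product=6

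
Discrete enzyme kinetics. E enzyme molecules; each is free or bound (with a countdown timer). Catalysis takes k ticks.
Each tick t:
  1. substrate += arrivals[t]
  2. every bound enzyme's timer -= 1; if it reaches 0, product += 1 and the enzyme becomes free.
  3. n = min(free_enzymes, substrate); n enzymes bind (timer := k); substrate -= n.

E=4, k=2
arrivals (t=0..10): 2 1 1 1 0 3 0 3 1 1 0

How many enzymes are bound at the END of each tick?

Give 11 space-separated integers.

t=0: arr=2 -> substrate=0 bound=2 product=0
t=1: arr=1 -> substrate=0 bound=3 product=0
t=2: arr=1 -> substrate=0 bound=2 product=2
t=3: arr=1 -> substrate=0 bound=2 product=3
t=4: arr=0 -> substrate=0 bound=1 product=4
t=5: arr=3 -> substrate=0 bound=3 product=5
t=6: arr=0 -> substrate=0 bound=3 product=5
t=7: arr=3 -> substrate=0 bound=3 product=8
t=8: arr=1 -> substrate=0 bound=4 product=8
t=9: arr=1 -> substrate=0 bound=2 product=11
t=10: arr=0 -> substrate=0 bound=1 product=12

Answer: 2 3 2 2 1 3 3 3 4 2 1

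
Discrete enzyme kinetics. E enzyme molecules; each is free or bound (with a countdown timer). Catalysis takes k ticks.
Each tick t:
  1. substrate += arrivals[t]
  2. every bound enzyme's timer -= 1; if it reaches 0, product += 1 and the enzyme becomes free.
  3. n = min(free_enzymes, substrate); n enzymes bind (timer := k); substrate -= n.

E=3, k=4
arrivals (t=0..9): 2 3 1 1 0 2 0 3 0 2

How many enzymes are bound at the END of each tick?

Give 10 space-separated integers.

t=0: arr=2 -> substrate=0 bound=2 product=0
t=1: arr=3 -> substrate=2 bound=3 product=0
t=2: arr=1 -> substrate=3 bound=3 product=0
t=3: arr=1 -> substrate=4 bound=3 product=0
t=4: arr=0 -> substrate=2 bound=3 product=2
t=5: arr=2 -> substrate=3 bound=3 product=3
t=6: arr=0 -> substrate=3 bound=3 product=3
t=7: arr=3 -> substrate=6 bound=3 product=3
t=8: arr=0 -> substrate=4 bound=3 product=5
t=9: arr=2 -> substrate=5 bound=3 product=6

Answer: 2 3 3 3 3 3 3 3 3 3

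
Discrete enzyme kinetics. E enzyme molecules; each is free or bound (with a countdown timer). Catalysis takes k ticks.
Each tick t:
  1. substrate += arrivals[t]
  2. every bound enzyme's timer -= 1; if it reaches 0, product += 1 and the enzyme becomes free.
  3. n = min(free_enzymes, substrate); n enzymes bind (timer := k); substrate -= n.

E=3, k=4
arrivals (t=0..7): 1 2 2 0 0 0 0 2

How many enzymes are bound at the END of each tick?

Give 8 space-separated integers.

t=0: arr=1 -> substrate=0 bound=1 product=0
t=1: arr=2 -> substrate=0 bound=3 product=0
t=2: arr=2 -> substrate=2 bound=3 product=0
t=3: arr=0 -> substrate=2 bound=3 product=0
t=4: arr=0 -> substrate=1 bound=3 product=1
t=5: arr=0 -> substrate=0 bound=2 product=3
t=6: arr=0 -> substrate=0 bound=2 product=3
t=7: arr=2 -> substrate=1 bound=3 product=3

Answer: 1 3 3 3 3 2 2 3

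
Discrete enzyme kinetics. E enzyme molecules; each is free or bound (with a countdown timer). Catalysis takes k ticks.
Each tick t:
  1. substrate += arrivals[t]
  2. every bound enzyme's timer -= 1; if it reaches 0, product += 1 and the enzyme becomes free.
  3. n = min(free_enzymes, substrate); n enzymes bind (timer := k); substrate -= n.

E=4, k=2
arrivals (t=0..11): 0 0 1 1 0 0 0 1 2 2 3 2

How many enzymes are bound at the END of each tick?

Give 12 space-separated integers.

t=0: arr=0 -> substrate=0 bound=0 product=0
t=1: arr=0 -> substrate=0 bound=0 product=0
t=2: arr=1 -> substrate=0 bound=1 product=0
t=3: arr=1 -> substrate=0 bound=2 product=0
t=4: arr=0 -> substrate=0 bound=1 product=1
t=5: arr=0 -> substrate=0 bound=0 product=2
t=6: arr=0 -> substrate=0 bound=0 product=2
t=7: arr=1 -> substrate=0 bound=1 product=2
t=8: arr=2 -> substrate=0 bound=3 product=2
t=9: arr=2 -> substrate=0 bound=4 product=3
t=10: arr=3 -> substrate=1 bound=4 product=5
t=11: arr=2 -> substrate=1 bound=4 product=7

Answer: 0 0 1 2 1 0 0 1 3 4 4 4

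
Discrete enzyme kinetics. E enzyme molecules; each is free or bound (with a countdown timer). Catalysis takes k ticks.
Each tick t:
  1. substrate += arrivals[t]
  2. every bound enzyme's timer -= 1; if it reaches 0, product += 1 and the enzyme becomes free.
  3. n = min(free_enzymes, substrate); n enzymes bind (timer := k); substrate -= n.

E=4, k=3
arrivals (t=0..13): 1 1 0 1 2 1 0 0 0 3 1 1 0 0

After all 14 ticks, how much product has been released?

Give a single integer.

t=0: arr=1 -> substrate=0 bound=1 product=0
t=1: arr=1 -> substrate=0 bound=2 product=0
t=2: arr=0 -> substrate=0 bound=2 product=0
t=3: arr=1 -> substrate=0 bound=2 product=1
t=4: arr=2 -> substrate=0 bound=3 product=2
t=5: arr=1 -> substrate=0 bound=4 product=2
t=6: arr=0 -> substrate=0 bound=3 product=3
t=7: arr=0 -> substrate=0 bound=1 product=5
t=8: arr=0 -> substrate=0 bound=0 product=6
t=9: arr=3 -> substrate=0 bound=3 product=6
t=10: arr=1 -> substrate=0 bound=4 product=6
t=11: arr=1 -> substrate=1 bound=4 product=6
t=12: arr=0 -> substrate=0 bound=2 product=9
t=13: arr=0 -> substrate=0 bound=1 product=10

Answer: 10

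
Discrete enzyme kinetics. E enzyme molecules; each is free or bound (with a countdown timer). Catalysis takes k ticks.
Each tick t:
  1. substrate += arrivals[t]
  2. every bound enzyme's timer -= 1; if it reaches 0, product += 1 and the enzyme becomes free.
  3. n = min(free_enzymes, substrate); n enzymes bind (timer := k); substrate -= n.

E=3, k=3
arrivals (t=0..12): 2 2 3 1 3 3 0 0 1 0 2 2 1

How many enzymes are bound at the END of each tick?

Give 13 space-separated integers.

t=0: arr=2 -> substrate=0 bound=2 product=0
t=1: arr=2 -> substrate=1 bound=3 product=0
t=2: arr=3 -> substrate=4 bound=3 product=0
t=3: arr=1 -> substrate=3 bound=3 product=2
t=4: arr=3 -> substrate=5 bound=3 product=3
t=5: arr=3 -> substrate=8 bound=3 product=3
t=6: arr=0 -> substrate=6 bound=3 product=5
t=7: arr=0 -> substrate=5 bound=3 product=6
t=8: arr=1 -> substrate=6 bound=3 product=6
t=9: arr=0 -> substrate=4 bound=3 product=8
t=10: arr=2 -> substrate=5 bound=3 product=9
t=11: arr=2 -> substrate=7 bound=3 product=9
t=12: arr=1 -> substrate=6 bound=3 product=11

Answer: 2 3 3 3 3 3 3 3 3 3 3 3 3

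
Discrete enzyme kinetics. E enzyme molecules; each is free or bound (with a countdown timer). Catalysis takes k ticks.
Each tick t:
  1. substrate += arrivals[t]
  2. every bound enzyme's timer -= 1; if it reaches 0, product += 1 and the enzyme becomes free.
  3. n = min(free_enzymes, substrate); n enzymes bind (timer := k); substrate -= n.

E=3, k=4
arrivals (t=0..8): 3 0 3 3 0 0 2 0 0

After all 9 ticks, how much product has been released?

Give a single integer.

Answer: 6

Derivation:
t=0: arr=3 -> substrate=0 bound=3 product=0
t=1: arr=0 -> substrate=0 bound=3 product=0
t=2: arr=3 -> substrate=3 bound=3 product=0
t=3: arr=3 -> substrate=6 bound=3 product=0
t=4: arr=0 -> substrate=3 bound=3 product=3
t=5: arr=0 -> substrate=3 bound=3 product=3
t=6: arr=2 -> substrate=5 bound=3 product=3
t=7: arr=0 -> substrate=5 bound=3 product=3
t=8: arr=0 -> substrate=2 bound=3 product=6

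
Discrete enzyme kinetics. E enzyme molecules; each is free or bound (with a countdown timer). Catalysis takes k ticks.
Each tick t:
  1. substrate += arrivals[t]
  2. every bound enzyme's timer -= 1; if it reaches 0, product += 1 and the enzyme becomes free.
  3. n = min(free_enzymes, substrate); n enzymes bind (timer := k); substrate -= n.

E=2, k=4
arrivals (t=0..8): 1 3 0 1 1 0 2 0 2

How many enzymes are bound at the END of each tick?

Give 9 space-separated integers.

Answer: 1 2 2 2 2 2 2 2 2

Derivation:
t=0: arr=1 -> substrate=0 bound=1 product=0
t=1: arr=3 -> substrate=2 bound=2 product=0
t=2: arr=0 -> substrate=2 bound=2 product=0
t=3: arr=1 -> substrate=3 bound=2 product=0
t=4: arr=1 -> substrate=3 bound=2 product=1
t=5: arr=0 -> substrate=2 bound=2 product=2
t=6: arr=2 -> substrate=4 bound=2 product=2
t=7: arr=0 -> substrate=4 bound=2 product=2
t=8: arr=2 -> substrate=5 bound=2 product=3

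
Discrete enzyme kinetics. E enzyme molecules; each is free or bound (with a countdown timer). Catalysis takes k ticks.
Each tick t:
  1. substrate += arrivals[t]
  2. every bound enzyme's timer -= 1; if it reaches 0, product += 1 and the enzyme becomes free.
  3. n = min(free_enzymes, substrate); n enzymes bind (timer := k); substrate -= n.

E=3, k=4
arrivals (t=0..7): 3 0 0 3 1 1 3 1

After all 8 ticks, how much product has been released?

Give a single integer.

t=0: arr=3 -> substrate=0 bound=3 product=0
t=1: arr=0 -> substrate=0 bound=3 product=0
t=2: arr=0 -> substrate=0 bound=3 product=0
t=3: arr=3 -> substrate=3 bound=3 product=0
t=4: arr=1 -> substrate=1 bound=3 product=3
t=5: arr=1 -> substrate=2 bound=3 product=3
t=6: arr=3 -> substrate=5 bound=3 product=3
t=7: arr=1 -> substrate=6 bound=3 product=3

Answer: 3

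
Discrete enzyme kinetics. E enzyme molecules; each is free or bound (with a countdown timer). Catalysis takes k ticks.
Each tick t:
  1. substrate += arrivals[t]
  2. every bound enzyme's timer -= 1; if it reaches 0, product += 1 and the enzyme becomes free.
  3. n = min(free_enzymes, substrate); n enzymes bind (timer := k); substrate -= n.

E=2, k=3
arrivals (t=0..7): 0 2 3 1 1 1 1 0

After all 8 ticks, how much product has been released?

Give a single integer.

Answer: 4

Derivation:
t=0: arr=0 -> substrate=0 bound=0 product=0
t=1: arr=2 -> substrate=0 bound=2 product=0
t=2: arr=3 -> substrate=3 bound=2 product=0
t=3: arr=1 -> substrate=4 bound=2 product=0
t=4: arr=1 -> substrate=3 bound=2 product=2
t=5: arr=1 -> substrate=4 bound=2 product=2
t=6: arr=1 -> substrate=5 bound=2 product=2
t=7: arr=0 -> substrate=3 bound=2 product=4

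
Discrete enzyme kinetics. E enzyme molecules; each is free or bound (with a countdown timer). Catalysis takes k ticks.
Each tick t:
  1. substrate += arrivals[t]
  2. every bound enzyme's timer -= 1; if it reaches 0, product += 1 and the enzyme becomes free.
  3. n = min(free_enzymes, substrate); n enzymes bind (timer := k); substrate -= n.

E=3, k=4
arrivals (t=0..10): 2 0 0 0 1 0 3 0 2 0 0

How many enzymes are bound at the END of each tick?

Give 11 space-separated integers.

Answer: 2 2 2 2 1 1 3 3 3 3 3

Derivation:
t=0: arr=2 -> substrate=0 bound=2 product=0
t=1: arr=0 -> substrate=0 bound=2 product=0
t=2: arr=0 -> substrate=0 bound=2 product=0
t=3: arr=0 -> substrate=0 bound=2 product=0
t=4: arr=1 -> substrate=0 bound=1 product=2
t=5: arr=0 -> substrate=0 bound=1 product=2
t=6: arr=3 -> substrate=1 bound=3 product=2
t=7: arr=0 -> substrate=1 bound=3 product=2
t=8: arr=2 -> substrate=2 bound=3 product=3
t=9: arr=0 -> substrate=2 bound=3 product=3
t=10: arr=0 -> substrate=0 bound=3 product=5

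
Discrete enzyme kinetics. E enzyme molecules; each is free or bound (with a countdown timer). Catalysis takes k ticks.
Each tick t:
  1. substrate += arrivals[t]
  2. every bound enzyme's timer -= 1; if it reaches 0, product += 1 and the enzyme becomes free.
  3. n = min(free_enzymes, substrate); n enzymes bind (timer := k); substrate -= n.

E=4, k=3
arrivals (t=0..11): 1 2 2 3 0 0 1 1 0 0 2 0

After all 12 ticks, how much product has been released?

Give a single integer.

Answer: 10

Derivation:
t=0: arr=1 -> substrate=0 bound=1 product=0
t=1: arr=2 -> substrate=0 bound=3 product=0
t=2: arr=2 -> substrate=1 bound=4 product=0
t=3: arr=3 -> substrate=3 bound=4 product=1
t=4: arr=0 -> substrate=1 bound=4 product=3
t=5: arr=0 -> substrate=0 bound=4 product=4
t=6: arr=1 -> substrate=0 bound=4 product=5
t=7: arr=1 -> substrate=0 bound=3 product=7
t=8: arr=0 -> substrate=0 bound=2 product=8
t=9: arr=0 -> substrate=0 bound=1 product=9
t=10: arr=2 -> substrate=0 bound=2 product=10
t=11: arr=0 -> substrate=0 bound=2 product=10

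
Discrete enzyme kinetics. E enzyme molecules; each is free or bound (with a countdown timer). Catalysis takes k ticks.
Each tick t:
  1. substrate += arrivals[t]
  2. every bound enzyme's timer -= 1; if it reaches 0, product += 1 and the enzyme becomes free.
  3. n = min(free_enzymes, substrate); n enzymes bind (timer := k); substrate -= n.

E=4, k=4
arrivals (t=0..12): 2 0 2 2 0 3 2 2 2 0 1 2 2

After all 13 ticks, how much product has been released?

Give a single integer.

t=0: arr=2 -> substrate=0 bound=2 product=0
t=1: arr=0 -> substrate=0 bound=2 product=0
t=2: arr=2 -> substrate=0 bound=4 product=0
t=3: arr=2 -> substrate=2 bound=4 product=0
t=4: arr=0 -> substrate=0 bound=4 product=2
t=5: arr=3 -> substrate=3 bound=4 product=2
t=6: arr=2 -> substrate=3 bound=4 product=4
t=7: arr=2 -> substrate=5 bound=4 product=4
t=8: arr=2 -> substrate=5 bound=4 product=6
t=9: arr=0 -> substrate=5 bound=4 product=6
t=10: arr=1 -> substrate=4 bound=4 product=8
t=11: arr=2 -> substrate=6 bound=4 product=8
t=12: arr=2 -> substrate=6 bound=4 product=10

Answer: 10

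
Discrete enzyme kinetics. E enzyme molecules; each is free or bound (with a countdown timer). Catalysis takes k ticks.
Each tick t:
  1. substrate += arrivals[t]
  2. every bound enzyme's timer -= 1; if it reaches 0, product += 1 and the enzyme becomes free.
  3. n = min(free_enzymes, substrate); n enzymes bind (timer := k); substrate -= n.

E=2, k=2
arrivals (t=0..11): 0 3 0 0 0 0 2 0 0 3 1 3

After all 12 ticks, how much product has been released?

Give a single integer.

Answer: 7

Derivation:
t=0: arr=0 -> substrate=0 bound=0 product=0
t=1: arr=3 -> substrate=1 bound=2 product=0
t=2: arr=0 -> substrate=1 bound=2 product=0
t=3: arr=0 -> substrate=0 bound=1 product=2
t=4: arr=0 -> substrate=0 bound=1 product=2
t=5: arr=0 -> substrate=0 bound=0 product=3
t=6: arr=2 -> substrate=0 bound=2 product=3
t=7: arr=0 -> substrate=0 bound=2 product=3
t=8: arr=0 -> substrate=0 bound=0 product=5
t=9: arr=3 -> substrate=1 bound=2 product=5
t=10: arr=1 -> substrate=2 bound=2 product=5
t=11: arr=3 -> substrate=3 bound=2 product=7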